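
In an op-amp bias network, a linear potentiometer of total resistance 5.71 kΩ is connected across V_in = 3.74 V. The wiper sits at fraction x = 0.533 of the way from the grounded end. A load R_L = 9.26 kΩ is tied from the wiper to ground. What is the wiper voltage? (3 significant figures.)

The pot divides into 2.667 kΩ above the wiper and 3.043 kΩ below.
R_L loads the lower segment: effective lower R = 2.291 kΩ.
Loaded-divider output: V_out = 3.74 × 0.4621 = 1.728 V.
(Unloaded: V_out = x·V_in = 1.99 V.)

V_out ≈ 1.73 V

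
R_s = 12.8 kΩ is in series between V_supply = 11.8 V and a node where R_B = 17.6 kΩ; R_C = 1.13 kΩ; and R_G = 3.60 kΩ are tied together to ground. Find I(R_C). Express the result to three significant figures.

I ≈ 0.629 mA

Parallel bank: R_p = 1/(1/17.6 + 1/1.13 + 1/3.60) = 0.8200 kΩ.
V_A = 11.8 × 0.8200/13.62 = 0.7104 V.
I(R_C) = V_A / R_C = 0.7104/1.13 = 0.6287 mA.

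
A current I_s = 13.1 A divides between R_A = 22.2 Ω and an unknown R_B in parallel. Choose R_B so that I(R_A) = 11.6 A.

Two-branch current divider: I_A = I_s · R_B/(R_A + R_B).
11.6/13.1 = R_B/(R_A + R_B) → R_B = R_A · (0.8855)/(1 − 0.8855) = 22.2 × 7.733 = 171.7 Ω.

R_B ≈ 172 Ω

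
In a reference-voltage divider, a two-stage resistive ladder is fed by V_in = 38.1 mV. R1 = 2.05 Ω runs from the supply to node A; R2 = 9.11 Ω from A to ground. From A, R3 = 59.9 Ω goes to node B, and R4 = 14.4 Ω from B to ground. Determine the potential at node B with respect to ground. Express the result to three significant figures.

V_B ≈ 5.89 mV

Node A sees R2 in parallel with the series input of stage 2, R3 + R4 = 74.30 Ω.
R2 ‖ (R3+R4) = 8.115 Ω.
First divider: V_A = V_in · 8.115/(2.05 + 8.115) = 30.42 mV.
Then the unloaded second divider: V_B = V_A × R4/(R3+R4) = 30.42 × 0.1938 = 5.895 mV.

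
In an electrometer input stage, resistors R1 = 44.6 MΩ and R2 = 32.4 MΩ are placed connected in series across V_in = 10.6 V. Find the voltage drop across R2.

V ≈ 4.46 V

Series total: ΣR = 44.6 + 32.4 = 77.00 MΩ.
V = V_in · R/ΣR = 10.6 × 0.4208 = 4.460 V.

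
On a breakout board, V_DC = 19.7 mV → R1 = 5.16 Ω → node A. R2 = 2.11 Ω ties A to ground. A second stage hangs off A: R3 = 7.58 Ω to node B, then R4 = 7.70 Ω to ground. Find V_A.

The second stage (R3 + R4 = 15.28 Ω) loads node A in parallel with R2.
R2 ‖ (R3+R4) = 1.854 Ω.
V_A = 19.7 × 1.854/(5.16 + 1.854) = 5.207 mV.

V_A ≈ 5.21 mV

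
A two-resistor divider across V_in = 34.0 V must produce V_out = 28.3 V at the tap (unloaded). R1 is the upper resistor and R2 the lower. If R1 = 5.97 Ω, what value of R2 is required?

Required fraction k = V_out/V_in = 0.8324.
So R2 = R1 · V_out/(V_in − V_out) = 5.97 × 28.3/(34.0 − 28.3) = 5.97 × 4.965 = 29.64 Ω.

R2 ≈ 29.6 Ω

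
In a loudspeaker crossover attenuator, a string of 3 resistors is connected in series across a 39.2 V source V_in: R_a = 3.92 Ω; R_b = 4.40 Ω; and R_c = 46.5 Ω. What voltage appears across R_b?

ΣR = 3.92 + 4.40 + 46.5 = 54.82 Ω.
By the voltage-divider rule, V = 39.2 × 4.400/54.82 = 3.146 V.

V ≈ 3.15 V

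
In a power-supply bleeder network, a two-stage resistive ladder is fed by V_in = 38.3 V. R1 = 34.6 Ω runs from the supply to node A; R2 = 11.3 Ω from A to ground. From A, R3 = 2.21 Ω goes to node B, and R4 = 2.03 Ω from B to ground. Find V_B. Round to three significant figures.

Node A sees R2 in parallel with the series input of stage 2, R3 + R4 = 4.240 Ω.
Effective lower resistance at A: R2 ‖ 4.240 = 3.083 Ω.
First divider: V_A = V_in · 3.083/(34.6 + 3.083) = 3.134 V.
Then the unloaded second divider: V_B = V_A × R4/(R3+R4) = 3.134 × 0.4788 = 1.500 V.

V_B ≈ 1.50 V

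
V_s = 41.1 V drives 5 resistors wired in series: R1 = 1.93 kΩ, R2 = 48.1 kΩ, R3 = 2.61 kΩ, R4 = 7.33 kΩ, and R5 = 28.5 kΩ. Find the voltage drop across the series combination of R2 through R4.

Series total: ΣR = 1.93 + 48.1 + 2.61 + 7.33 + 28.5 = 88.47 kΩ.
R_{R2..R4} = 48.1 + 2.61 + 7.33 = 58.04 kΩ.
Voltage divider: V = V_s · (58.04 / 88.47) = 41.1 × 0.6560 = 26.96 V.

V ≈ 27.0 V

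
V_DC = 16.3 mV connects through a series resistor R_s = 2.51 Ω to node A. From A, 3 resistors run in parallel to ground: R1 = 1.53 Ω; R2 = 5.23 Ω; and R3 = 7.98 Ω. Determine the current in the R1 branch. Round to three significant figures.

I ≈ 3.10 mA

Combine the parallel branches: R_p = (1/1.53 + 1/5.23 + 1/7.98)⁻¹ = 1.031 Ω.
V_A = 16.3 × 1.031/3.541 = 4.745 mV.
Branch current I = V_A/R1 = 4.745/1.53 = 3.101 mA.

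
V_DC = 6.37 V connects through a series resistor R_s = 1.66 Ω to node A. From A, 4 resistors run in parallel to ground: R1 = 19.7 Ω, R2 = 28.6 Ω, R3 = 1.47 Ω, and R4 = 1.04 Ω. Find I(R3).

I ≈ 1.12 A

Parallel bank: R_p = 1/(1/19.7 + 1/28.6 + 1/1.47 + 1/1.04) = 0.5789 Ω.
V_A by voltage divider: V_A = 6.37 × 0.5789/(1.66 + 0.5789) = 1.647 V.
I(R3) = V_A / R3 = 1.647/1.47 = 1.120 A.
(Equivalently: I_total = 2.845 A, then current-divider fraction G_k/ΣG = 0.3938.)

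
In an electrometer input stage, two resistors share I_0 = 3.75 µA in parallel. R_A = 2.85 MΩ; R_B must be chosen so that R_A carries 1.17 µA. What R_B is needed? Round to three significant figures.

R_B ≈ 1.29 MΩ

In a two-way split, I_A/I_0 = R_B/(R_A + R_B).
With f = 0.3120, R_B = R_A · f/(1−f) = 2.85 × 0.4535 = 1.292 MΩ.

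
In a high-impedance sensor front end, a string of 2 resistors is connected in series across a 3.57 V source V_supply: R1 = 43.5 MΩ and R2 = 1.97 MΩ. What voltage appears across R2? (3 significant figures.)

V ≈ 0.155 V

ΣR = 43.5 + 1.97 = 45.47 MΩ.
By the voltage-divider rule, V = 3.57 × 1.970/45.47 = 0.1547 V.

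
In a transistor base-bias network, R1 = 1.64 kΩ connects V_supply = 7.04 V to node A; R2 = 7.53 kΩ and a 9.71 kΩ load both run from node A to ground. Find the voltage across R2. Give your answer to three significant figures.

The load sits in parallel with R2, giving an effective lower resistance R2' = R2·R_L/(R2+R_L) = 4.241 kΩ.
Now apply the divider: V_out = 7.04 × 0.7211 = 5.077 V.
(Unloaded it would be 5.78 V; the load pulls it down.)

V_out ≈ 5.08 V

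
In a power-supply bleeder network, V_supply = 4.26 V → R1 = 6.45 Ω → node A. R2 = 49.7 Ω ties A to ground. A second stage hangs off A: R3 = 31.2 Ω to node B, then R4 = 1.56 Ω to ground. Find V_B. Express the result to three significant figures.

Node A sees R2 in parallel with the series input of stage 2, R3 + R4 = 32.76 Ω.
Effective lower resistance at A: R2 ‖ 32.76 = 19.74 Ω.
First divider: V_A = V_supply · 19.74/(6.45 + 19.74) = 3.211 V.
V_B = V_A × 0.04762 = 0.1529 V.

V_B ≈ 0.153 V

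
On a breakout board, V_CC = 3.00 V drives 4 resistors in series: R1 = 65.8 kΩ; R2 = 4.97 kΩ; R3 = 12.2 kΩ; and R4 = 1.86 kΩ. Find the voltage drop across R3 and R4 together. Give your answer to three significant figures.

Total series resistance ΣR = 65.8 + 4.97 + 12.2 + 1.86 = 84.83 kΩ.
R_{R3..R4} = 12.2 + 1.86 = 14.06 kΩ.
By the voltage-divider rule, V = 3.00 × 14.06/84.83 = 0.4972 V.

V ≈ 0.497 V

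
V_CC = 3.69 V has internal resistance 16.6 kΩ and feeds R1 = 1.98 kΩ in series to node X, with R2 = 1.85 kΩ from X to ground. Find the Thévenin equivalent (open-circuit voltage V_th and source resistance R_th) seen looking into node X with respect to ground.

V_th ≈ 0.334 V, R_th ≈ 1.68 kΩ

R1' = 16.6 + 1.98 = 18.58 kΩ (source resistance + R1).
Open-circuit (no load on X): V_th = V_CC · R2/(R1' + R2) = 3.69 × 1.85/(18.58 + 1.85) = 0.3341 V.
Zeroing V_CC shorts the top of R1' to ground, so R_th = R1' ‖ R2 = 1.682 kΩ.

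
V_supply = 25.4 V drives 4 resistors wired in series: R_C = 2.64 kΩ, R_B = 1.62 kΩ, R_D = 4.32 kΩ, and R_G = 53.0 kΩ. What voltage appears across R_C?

Total series resistance ΣR = 2.64 + 1.62 + 4.32 + 53.0 = 61.58 kΩ.
Voltage divider: V = V_supply · (2.640 / 61.58) = 25.4 × 0.04287 = 1.089 V.

V ≈ 1.09 V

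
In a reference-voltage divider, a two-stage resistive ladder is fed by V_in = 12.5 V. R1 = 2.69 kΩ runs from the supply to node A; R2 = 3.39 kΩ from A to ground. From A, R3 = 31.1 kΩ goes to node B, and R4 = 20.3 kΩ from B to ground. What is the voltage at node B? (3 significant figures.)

The second stage (R3 + R4 = 51.40 kΩ) loads node A in parallel with R2.
Effective lower resistance at A: R2 ‖ 51.40 = 3.180 kΩ.
So V_A = 12.5 × 0.5418 = 6.772 V.
V_B = V_A × 0.3949 = 2.675 V.

V_B ≈ 2.67 V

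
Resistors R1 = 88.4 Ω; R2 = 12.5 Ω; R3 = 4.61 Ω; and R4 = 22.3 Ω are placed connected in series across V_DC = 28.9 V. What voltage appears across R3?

V ≈ 1.04 V

Series total: ΣR = 88.4 + 12.5 + 4.61 + 22.3 = 127.8 Ω.
Voltage divider: V = V_DC · (4.610 / 127.8) = 28.9 × 0.03607 = 1.042 V.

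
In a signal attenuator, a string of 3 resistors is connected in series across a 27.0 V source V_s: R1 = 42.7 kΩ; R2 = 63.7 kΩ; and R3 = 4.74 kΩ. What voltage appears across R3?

V ≈ 1.15 V

Series total: ΣR = 42.7 + 63.7 + 4.74 = 111.1 kΩ.
V = V_s · R/ΣR = 27.0 × 0.04265 = 1.152 V.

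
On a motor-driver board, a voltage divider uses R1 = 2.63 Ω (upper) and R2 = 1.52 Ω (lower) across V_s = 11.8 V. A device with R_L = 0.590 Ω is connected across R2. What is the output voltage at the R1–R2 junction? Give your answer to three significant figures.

First combine the lower leg with the load: R2 ‖ R_L = 0.4250 Ω.
Voltage divider with the loaded lower leg: V_out = 11.8 × 0.4250/(2.63 + 0.4250) = 11.8 × 0.1391 = 1.642 V.
(Unloaded it would be 4.32 V; the load pulls it down.)

V_out ≈ 1.64 V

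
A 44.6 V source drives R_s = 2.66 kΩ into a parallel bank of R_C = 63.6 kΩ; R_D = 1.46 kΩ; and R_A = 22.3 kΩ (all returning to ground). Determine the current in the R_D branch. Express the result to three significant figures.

I ≈ 10.2 mA

Equivalent of the parallel group: R_p = 1.341 kΩ.
V_A by voltage divider: V_A = 44.6 × 1.341/(2.66 + 1.341) = 14.95 V.
Branch current I = V_A/R_D = 14.95/1.46 = 10.24 mA.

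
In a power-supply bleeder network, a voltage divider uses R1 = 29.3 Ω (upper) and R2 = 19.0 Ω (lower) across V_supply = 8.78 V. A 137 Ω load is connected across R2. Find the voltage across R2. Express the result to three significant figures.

The load sits in parallel with R2, giving an effective lower resistance R2' = R2·R_L/(R2+R_L) = 16.69 Ω.
Then V_out = V_supply · R2'/(R1 + R2') = 8.78 × 16.69/45.99 = 3.186 V.
(Unloaded it would be 3.45 V; the load pulls it down.)

V_out ≈ 3.19 V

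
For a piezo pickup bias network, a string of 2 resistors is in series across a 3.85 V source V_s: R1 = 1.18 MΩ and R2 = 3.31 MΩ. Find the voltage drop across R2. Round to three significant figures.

V ≈ 2.84 V

Total series resistance ΣR = 1.18 + 3.31 = 4.490 MΩ.
V = V_s · R/ΣR = 3.85 × 0.7372 = 2.838 V.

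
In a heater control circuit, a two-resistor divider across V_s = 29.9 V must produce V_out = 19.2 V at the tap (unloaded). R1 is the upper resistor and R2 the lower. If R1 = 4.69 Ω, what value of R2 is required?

R2 ≈ 8.42 Ω

The divider ratio is R2/(R1+R2) = 19.2/29.9 = 0.6421.
So R2 = R1 · V_out/(V_s − V_out) = 4.69 × 19.2/(29.9 − 19.2) = 4.69 × 1.794 = 8.416 Ω.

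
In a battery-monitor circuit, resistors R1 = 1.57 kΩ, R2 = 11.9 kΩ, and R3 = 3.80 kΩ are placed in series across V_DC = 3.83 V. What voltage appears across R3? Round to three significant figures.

ΣR = 1.57 + 11.9 + 3.80 = 17.27 kΩ.
By the voltage-divider rule, V = 3.83 × 3.800/17.27 = 0.8427 V.

V ≈ 0.843 V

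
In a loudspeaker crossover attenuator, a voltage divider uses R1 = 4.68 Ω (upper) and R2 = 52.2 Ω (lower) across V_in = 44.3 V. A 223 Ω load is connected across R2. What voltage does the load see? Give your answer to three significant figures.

The load sits in parallel with R2, giving an effective lower resistance R2' = R2·R_L/(R2+R_L) = 42.30 Ω.
Voltage divider with the loaded lower leg: V_out = 44.3 × 42.30/(4.68 + 42.30) = 44.3 × 0.9004 = 39.89 V.

V_out ≈ 39.9 V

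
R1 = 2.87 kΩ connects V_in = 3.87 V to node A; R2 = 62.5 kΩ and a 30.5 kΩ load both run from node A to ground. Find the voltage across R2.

R2 ‖ R_L = (62.5 × 30.5)/(62.5 + 30.5) = 20.50 kΩ.
Then V_out = V_in · R2'/(R1 + R2') = 3.87 × 20.50/23.37 = 3.395 V.
(Unloaded it would be 3.70 V; the load pulls it down.)

V_out ≈ 3.39 V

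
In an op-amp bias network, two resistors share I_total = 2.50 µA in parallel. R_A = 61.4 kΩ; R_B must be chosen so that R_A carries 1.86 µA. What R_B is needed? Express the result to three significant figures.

In a two-way split, I_A/I_total = R_B/(R_A + R_B).
With f = 0.7440, R_B = R_A · f/(1−f) = 61.4 × 2.906 = 178.4 kΩ.

R_B ≈ 178 kΩ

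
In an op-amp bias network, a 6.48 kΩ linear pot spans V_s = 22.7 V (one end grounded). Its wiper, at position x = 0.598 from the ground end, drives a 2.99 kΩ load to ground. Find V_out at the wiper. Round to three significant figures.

V_out ≈ 8.92 V

Lower segment x·R_p = 3.875 kΩ; upper segment (1−x)·R_p = 2.605 kΩ.
(x·R_p) ‖ R_L = 1.688 kΩ.
Loaded-divider output: V_out = 22.7 × 0.3932 = 8.925 V.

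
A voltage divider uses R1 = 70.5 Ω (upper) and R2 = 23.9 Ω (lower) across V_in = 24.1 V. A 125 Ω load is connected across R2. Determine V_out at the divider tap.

V_out ≈ 5.34 V

R2 ‖ R_L = (23.9 × 125)/(23.9 + 125) = 20.06 Ω.
Then V_out = V_in · R2'/(R1 + R2') = 24.1 × 20.06/90.56 = 5.339 V.
(Unloaded it would be 6.10 V; the load pulls it down.)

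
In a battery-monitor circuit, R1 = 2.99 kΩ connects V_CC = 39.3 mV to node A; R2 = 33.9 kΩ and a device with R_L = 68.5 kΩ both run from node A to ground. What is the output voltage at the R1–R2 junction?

V_out ≈ 34.7 mV

R2 ‖ R_L = (33.9 × 68.5)/(33.9 + 68.5) = 22.68 kΩ.
Then V_out = V_CC · R2'/(R1 + R2') = 39.3 × 22.68/25.67 = 34.72 mV.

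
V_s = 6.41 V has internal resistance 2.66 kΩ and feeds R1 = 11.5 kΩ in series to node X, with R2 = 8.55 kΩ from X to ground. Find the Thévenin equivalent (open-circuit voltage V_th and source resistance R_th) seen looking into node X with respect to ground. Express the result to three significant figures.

R1' = 2.66 + 11.5 = 14.16 kΩ (source resistance + R1).
Open-circuit (no load on X): V_th = V_s · R2/(R1' + R2) = 6.41 × 8.55/(14.16 + 8.55) = 2.413 V.
With V_s suppressed (replaced by a short), R_th = R1' ‖ R2 = (14.16 × 8.55)/(14.16 + 8.55) = 5.331 kΩ.

V_th ≈ 2.41 V, R_th ≈ 5.33 kΩ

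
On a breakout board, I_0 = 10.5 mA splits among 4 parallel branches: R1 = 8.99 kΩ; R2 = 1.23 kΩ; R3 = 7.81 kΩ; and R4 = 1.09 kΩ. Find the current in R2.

I ≈ 4.33 mA

Total conductance ΣG = 1/8.99 + 1/1.23 + 1/7.81 + 1/1.09 = 1.970 (units of 1/kΩ).
R2 takes the fraction G_k/ΣG = 0.8130/1.970 = 0.4128, so I = 10.5 × 0.4128 = 4.334 mA.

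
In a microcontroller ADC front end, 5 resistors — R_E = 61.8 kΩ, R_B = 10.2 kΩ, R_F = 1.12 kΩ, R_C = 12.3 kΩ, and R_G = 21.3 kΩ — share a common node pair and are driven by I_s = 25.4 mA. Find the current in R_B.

Total conductance ΣG = 1/61.8 + 1/10.2 + 1/1.12 + 1/12.3 + 1/21.3 = 1.135 (units of 1/kΩ).
By the current-divider rule, I = I_s · G_k/ΣG = 25.4 × 0.08635 = 2.193 mA.

I ≈ 2.19 mA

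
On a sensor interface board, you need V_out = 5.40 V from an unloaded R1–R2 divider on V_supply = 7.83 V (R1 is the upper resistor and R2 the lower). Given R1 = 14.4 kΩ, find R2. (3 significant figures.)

R2 ≈ 32.0 kΩ

V_out/V_supply = R2/(R1+R2) = 0.6897.
Rearranging, R2 = R1·k/(1−k) = 14.4 × 2.222 = 32.00 kΩ.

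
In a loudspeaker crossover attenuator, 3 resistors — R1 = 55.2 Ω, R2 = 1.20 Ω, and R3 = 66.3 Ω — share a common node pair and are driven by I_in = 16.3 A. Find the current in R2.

I ≈ 15.7 A

Conductances: ΣG = 1/55.2 + 1/1.20 + 1/66.3 = 0.8665 (1/Ω).
R2 takes the fraction G_k/ΣG = 0.8333/0.8665 = 0.9617, so I = 16.3 × 0.9617 = 15.68 A.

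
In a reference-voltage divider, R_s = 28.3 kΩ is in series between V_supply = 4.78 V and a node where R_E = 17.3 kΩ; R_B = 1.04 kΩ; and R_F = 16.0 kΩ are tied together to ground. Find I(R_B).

Parallel bank: R_p = 1/(1/17.3 + 1/1.04 + 1/16.0) = 0.9243 kΩ.
V_A = 4.78 × 0.9243/29.22 = 0.1512 V.
Branch current I = V_A/R_B = 0.1512/1.04 = 0.1454 mA.
(Equivalently: I_total = 0.1636 mA, then current-divider fraction G_k/ΣG = 0.8888.)

I ≈ 0.145 mA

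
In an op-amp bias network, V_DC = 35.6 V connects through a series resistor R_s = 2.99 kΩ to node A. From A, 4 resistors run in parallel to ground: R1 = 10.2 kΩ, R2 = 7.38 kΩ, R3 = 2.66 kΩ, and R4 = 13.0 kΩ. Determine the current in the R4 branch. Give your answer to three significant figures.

Combine the parallel branches: R_p = (1/10.2 + 1/7.38 + 1/2.66 + 1/13.0)⁻¹ = 1.457 kΩ.
Node voltage V_A = V_DC · R_p/(R_s + R_p) = 35.6 × 0.3276 = 11.66 V.
I(R4) = V_A / R4 = 11.66/13.0 = 0.8972 mA.
(Equivalently: I_total = 8.006 mA, then current-divider fraction G_k/ΣG = 0.1121.)

I ≈ 0.897 mA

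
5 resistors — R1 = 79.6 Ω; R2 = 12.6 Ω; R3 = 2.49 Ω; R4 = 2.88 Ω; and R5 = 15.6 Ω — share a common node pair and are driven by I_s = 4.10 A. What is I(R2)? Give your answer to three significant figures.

I ≈ 0.360 A

Total conductance ΣG = 1/79.6 + 1/12.6 + 1/2.49 + 1/2.88 + 1/15.6 = 0.9049 (units of 1/Ω).
R2 takes the fraction G_k/ΣG = 0.07937/0.9049 = 0.08771, so I = 4.10 × 0.08771 = 0.3596 A.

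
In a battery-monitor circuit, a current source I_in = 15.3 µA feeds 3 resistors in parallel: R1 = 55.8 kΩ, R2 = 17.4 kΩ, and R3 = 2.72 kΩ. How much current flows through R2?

ΣG = 1/55.8 + 1/17.4 + 1/2.72 = 0.4430.
Current divider: I(R2) = I_in · G_k/ΣG = 15.3 × (0.05747/0.4430) = 15.3 × 0.1297 = 1.985 µA.

I ≈ 1.98 µA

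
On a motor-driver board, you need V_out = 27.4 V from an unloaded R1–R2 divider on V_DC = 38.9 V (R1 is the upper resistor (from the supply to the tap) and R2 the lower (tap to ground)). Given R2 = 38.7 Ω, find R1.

Required fraction k = V_out/V_DC = 0.7044.
R1 = R2·(1/k − 1) = 38.7 × 0.4197 = 16.24 Ω.

R1 ≈ 16.2 Ω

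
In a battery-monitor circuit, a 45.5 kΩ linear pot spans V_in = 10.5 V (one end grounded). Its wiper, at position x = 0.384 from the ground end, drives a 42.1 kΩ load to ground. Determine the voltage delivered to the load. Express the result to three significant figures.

V_out ≈ 3.21 V

Lower segment x·R_p = 17.47 kΩ; upper segment (1−x)·R_p = 28.03 kΩ.
Lower segment in parallel with the load: 17.47 ‖ 42.1 = 12.35 kΩ.
Then V_out = V_in · 12.35/(28.03 + 12.35) = 3.211 V.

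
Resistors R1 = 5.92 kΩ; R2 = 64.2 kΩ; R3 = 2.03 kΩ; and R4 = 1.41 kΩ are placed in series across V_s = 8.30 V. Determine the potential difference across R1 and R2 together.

Total series resistance ΣR = 5.92 + 64.2 + 2.03 + 1.41 = 73.56 kΩ.
R_{R1..R2} = 5.92 + 64.2 = 70.12 kΩ.
Voltage divider: V = V_s · (70.12 / 73.56) = 8.30 × 0.9532 = 7.912 V.

V ≈ 7.91 V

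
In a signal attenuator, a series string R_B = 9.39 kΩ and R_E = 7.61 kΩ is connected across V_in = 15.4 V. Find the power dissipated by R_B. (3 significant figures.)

P ≈ 7.71 mW

ΣR = 17.00 kΩ → I = 15.4/17.00 = 0.9059 mA.
P = I²R = 0.8206 × 9.39 = 7.706 mW.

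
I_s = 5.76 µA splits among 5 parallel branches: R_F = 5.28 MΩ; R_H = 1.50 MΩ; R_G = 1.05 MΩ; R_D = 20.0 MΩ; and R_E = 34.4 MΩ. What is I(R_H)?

I ≈ 2.03 µA

Conductances: ΣG = 1/5.28 + 1/1.50 + 1/1.05 + 1/20.0 + 1/34.4 = 1.888 (1/MΩ).
Current divider: I(R_H) = I_s · G_k/ΣG = 5.76 × (0.6667/1.888) = 5.76 × 0.3532 = 2.034 µA.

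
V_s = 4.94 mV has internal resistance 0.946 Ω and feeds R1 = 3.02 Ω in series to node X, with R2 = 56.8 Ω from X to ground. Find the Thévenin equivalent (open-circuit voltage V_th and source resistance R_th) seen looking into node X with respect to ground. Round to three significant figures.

V_th ≈ 4.62 mV, R_th ≈ 3.71 Ω

R1' = 0.946 + 3.02 = 3.966 Ω (source resistance + R1).
With X open, the divider is unloaded: V_th = 4.94 × 56.8/60.77 = 4.618 mV.
Looking into X with the source shorted: R_th = R1'·R2/(R1'+R2) = 3.966 × 56.8/60.77 = 3.707 Ω.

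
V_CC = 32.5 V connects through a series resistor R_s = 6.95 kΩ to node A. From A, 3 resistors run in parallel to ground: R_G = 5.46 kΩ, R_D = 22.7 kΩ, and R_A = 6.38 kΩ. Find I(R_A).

I ≈ 1.39 mA

Parallel bank: R_p = 1/(1/5.46 + 1/22.7 + 1/6.38) = 2.605 kΩ.
Node voltage V_A = V_CC · R_p/(R_s + R_p) = 32.5 × 0.2726 = 8.859 V.
I(R_A) = V_A / R_A = 8.859/6.38 = 1.389 mA.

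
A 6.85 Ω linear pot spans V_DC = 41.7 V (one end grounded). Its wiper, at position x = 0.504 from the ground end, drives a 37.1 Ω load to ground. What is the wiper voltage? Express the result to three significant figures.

V_out ≈ 20.1 V

Lower segment x·R_p = 3.452 Ω; upper segment (1−x)·R_p = 3.398 Ω.
R_L loads the lower segment: effective lower R = 3.158 Ω.
Then V_out = V_DC · 3.158/(3.398 + 3.158) = 20.09 V.
(Unloaded: V_out = x·V_DC = 21.0 V.)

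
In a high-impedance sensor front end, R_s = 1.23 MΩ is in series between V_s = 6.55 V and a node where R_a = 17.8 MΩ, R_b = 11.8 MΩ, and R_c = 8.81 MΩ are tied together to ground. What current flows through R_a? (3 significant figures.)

I ≈ 0.280 µA

Parallel bank: R_p = 1/(1/17.8 + 1/11.8 + 1/8.81) = 3.930 MΩ.
Node voltage V_A = V_s · R_p/(R_s + R_p) = 6.55 × 0.7616 = 4.989 V.
I(R_a) = V_A / R_a = 4.989/17.8 = 0.2803 µA.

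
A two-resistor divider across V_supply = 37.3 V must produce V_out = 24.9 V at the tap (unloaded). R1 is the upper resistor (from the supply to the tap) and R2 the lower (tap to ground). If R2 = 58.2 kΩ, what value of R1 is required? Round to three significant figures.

Required fraction k = V_out/V_supply = 0.6676.
So R1 = R2 · (V_supply/V_out − 1) = 58.2 × (37.3/24.9 − 1) = 58.2 × 0.4980 = 28.98 kΩ.

R1 ≈ 29.0 kΩ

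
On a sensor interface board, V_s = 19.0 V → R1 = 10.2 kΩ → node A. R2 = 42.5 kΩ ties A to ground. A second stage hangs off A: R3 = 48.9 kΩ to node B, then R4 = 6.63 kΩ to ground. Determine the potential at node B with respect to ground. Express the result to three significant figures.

V_B ≈ 1.59 V

The second stage (R3 + R4 = 55.53 kΩ) loads node A in parallel with R2.
Effective lower resistance at A: R2 ‖ 55.53 = 24.07 kΩ.
First divider: V_A = V_s · 24.07/(10.2 + 24.07) = 13.35 V.
V_B = V_A × 0.1194 = 1.593 V.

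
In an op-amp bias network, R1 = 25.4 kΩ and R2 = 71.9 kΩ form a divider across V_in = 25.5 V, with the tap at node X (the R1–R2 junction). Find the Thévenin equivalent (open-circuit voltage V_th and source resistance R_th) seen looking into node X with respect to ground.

V_th ≈ 18.8 V, R_th ≈ 18.8 kΩ

Open-circuit (no load on X): V_th = V_in · R2/(R1 + R2) = 25.5 × 71.9/(25.40 + 71.9) = 18.84 V.
Zeroing V_in shorts the top of R1 to ground, so R_th = R1 ‖ R2 = 18.77 kΩ.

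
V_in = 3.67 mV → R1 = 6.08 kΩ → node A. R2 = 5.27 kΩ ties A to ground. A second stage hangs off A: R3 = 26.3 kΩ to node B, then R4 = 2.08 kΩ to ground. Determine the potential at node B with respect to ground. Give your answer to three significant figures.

Looking into the second stage from A: R3 + R4 = 28.38 kΩ appears in parallel with R2.
R2 ‖ (R3+R4) = 4.445 kΩ.
First divider: V_A = V_in · 4.445/(6.08 + 4.445) = 1.550 mV.
Stage 2 is unloaded, so V_B = V_A · R4/(R3+R4) = 1.550 × 2.08/28.38 = 0.1136 mV.

V_B ≈ 0.114 mV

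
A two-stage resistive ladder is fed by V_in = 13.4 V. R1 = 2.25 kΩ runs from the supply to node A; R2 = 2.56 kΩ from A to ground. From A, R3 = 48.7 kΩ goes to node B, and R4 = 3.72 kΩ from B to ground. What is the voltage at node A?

V_A ≈ 6.97 V

The second stage (R3 + R4 = 52.42 kΩ) loads node A in parallel with R2.
R2 ‖ (R3+R4) = 2.441 kΩ.
V_A = 13.4 × 2.441/(2.25 + 2.441) = 6.973 V.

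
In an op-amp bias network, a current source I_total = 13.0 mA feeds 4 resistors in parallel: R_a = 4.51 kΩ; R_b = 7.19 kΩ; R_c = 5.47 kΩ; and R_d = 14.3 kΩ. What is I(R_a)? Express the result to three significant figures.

I ≈ 4.70 mA

Total conductance ΣG = 1/4.51 + 1/7.19 + 1/5.47 + 1/14.3 = 0.6136 (units of 1/kΩ).
By the current-divider rule, I = I_total · G_k/ΣG = 13.0 × 0.3614 = 4.698 mA.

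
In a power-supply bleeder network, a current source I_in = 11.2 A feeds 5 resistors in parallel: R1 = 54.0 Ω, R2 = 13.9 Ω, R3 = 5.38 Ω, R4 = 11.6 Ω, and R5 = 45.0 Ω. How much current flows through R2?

Total conductance ΣG = 1/54.0 + 1/13.9 + 1/5.38 + 1/11.6 + 1/45.0 = 0.3848 (units of 1/Ω).
Current divider: I(R2) = I_in · G_k/ΣG = 11.2 × (0.07194/0.3848) = 11.2 × 0.1870 = 2.094 A.

I ≈ 2.09 A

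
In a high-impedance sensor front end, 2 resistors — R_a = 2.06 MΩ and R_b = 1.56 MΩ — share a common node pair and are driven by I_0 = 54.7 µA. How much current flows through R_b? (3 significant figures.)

Two-branch current divider: I_k = I_0 · R_other/(R_1 + R_2).
I(R_b) = 54.7 × 2.06/(2.06 + 1.56) = 54.7 × 0.5691 = 31.13 µA.

I ≈ 31.1 µA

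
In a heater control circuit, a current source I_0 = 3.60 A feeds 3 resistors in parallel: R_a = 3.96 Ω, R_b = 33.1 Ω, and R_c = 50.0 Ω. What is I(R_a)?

Conductances: ΣG = 1/3.96 + 1/33.1 + 1/50.0 = 0.3027 (1/Ω).
R_a takes the fraction G_k/ΣG = 0.2525/0.3027 = 0.8341, so I = 3.60 × 0.8341 = 3.003 A.

I ≈ 3.00 A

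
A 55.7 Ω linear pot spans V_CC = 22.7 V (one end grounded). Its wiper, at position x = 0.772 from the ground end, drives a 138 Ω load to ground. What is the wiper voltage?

V_out ≈ 16.4 V

Lower segment x·R_p = 43.00 Ω; upper segment (1−x)·R_p = 12.70 Ω.
R_L loads the lower segment: effective lower R = 32.78 Ω.
Then V_out = V_CC · 32.78/(12.70 + 32.78) = 16.36 V.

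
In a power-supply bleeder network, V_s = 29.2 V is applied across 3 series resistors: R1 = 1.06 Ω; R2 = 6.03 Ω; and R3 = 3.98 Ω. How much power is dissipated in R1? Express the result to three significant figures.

P ≈ 7.38 W

The common current is I = 29.2/11.07 = 2.638 A.
P = I²R = 6.958 × 1.06 = 7.375 W.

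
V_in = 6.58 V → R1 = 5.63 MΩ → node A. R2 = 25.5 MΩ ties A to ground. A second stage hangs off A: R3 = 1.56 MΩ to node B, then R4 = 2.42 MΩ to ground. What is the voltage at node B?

V_B ≈ 1.52 V

Looking into the second stage from A: R3 + R4 = 3.980 MΩ appears in parallel with R2.
R2 ‖ (R3+R4) = 3.443 MΩ.
First divider: V_A = V_in · 3.443/(5.63 + 3.443) = 2.497 V.
Stage 2 is unloaded, so V_B = V_A · R4/(R3+R4) = 2.497 × 2.42/3.980 = 1.518 V.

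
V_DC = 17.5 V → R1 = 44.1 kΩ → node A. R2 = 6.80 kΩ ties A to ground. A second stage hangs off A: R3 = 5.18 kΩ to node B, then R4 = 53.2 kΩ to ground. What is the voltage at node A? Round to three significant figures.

Looking into the second stage from A: R3 + R4 = 58.38 kΩ appears in parallel with R2.
Effective lower resistance at A: R2 ‖ 58.38 = 6.091 kΩ.
V_A = 17.5 × 6.091/(44.1 + 6.091) = 2.124 V.

V_A ≈ 2.12 V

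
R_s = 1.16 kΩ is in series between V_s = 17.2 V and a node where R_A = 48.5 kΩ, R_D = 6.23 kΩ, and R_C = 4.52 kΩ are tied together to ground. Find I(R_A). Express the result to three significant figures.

I ≈ 0.242 mA

Parallel bank: R_p = 1/(1/48.5 + 1/6.23 + 1/4.52) = 2.485 kΩ.
V_A = 17.2 × 2.485/3.645 = 11.73 V.
I(R_A) = V_A / R_A = 11.73/48.5 = 0.2418 mA.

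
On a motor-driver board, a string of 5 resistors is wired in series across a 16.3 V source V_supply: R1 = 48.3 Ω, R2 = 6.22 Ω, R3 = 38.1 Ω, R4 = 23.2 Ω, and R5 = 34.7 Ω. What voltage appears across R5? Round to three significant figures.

V ≈ 3.76 V

Series total: ΣR = 48.3 + 6.22 + 38.1 + 23.2 + 34.7 = 150.5 Ω.
V = V_supply · R/ΣR = 16.3 × 0.2305 = 3.758 V.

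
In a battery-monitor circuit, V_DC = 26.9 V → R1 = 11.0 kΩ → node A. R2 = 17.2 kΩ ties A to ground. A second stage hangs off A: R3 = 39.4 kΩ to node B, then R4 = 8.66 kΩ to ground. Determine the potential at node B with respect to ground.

V_B ≈ 2.59 V

Looking into the second stage from A: R3 + R4 = 48.06 kΩ appears in parallel with R2.
R2 ‖ (R3+R4) = 12.67 kΩ.
So V_A = 26.9 × 0.5352 = 14.40 V.
V_B = V_A × 0.1802 = 2.594 V.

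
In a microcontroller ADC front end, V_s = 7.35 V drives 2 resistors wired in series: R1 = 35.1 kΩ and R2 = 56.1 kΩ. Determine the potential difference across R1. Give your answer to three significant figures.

ΣR = 35.1 + 56.1 = 91.20 kΩ.
V = V_s · R/ΣR = 7.35 × 0.3849 = 2.829 V.

V ≈ 2.83 V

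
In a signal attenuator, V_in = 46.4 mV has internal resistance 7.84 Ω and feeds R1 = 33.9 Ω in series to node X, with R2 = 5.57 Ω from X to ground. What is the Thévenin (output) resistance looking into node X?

R_th ≈ 4.91 Ω

R1' = 7.84 + 33.9 = 41.74 Ω (source resistance + R1).
With V_in suppressed (replaced by a short), R_th = R1' ‖ R2 = (41.74 × 5.57)/(41.74 + 5.57) = 4.914 Ω.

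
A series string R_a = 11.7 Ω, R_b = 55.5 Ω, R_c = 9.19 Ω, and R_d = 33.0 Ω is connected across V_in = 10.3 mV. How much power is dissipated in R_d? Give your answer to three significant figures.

P ≈ 0.293 µW

Series current I = V_in/ΣR = 10.3/109.4 = 0.09416 mA.
P(R_d) = I²·R_d = (0.09416)² × 33.0 = 0.2926 µW.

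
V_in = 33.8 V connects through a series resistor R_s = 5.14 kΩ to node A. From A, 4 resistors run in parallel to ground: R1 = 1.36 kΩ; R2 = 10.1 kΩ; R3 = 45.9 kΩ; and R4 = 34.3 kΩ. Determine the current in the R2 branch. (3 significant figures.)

I ≈ 0.603 mA

Parallel bank: R_p = 1/(1/1.36 + 1/10.1 + 1/45.9 + 1/34.3) = 1.130 kΩ.
V_A by voltage divider: V_A = 33.8 × 1.130/(5.14 + 1.130) = 6.090 V.
I(R2) = V_A / R2 = 6.090/10.1 = 0.6030 mA.
(Check via current divider: I_total = 5.391 mA; share G_k/ΣG = 0.1118 → same result.)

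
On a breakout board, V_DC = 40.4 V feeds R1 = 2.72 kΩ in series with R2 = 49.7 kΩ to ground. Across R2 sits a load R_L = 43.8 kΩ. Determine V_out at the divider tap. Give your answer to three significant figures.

V_out ≈ 36.2 V

The load sits in parallel with R2, giving an effective lower resistance R2' = R2·R_L/(R2+R_L) = 23.28 kΩ.
Then V_out = V_DC · R2'/(R1 + R2') = 40.4 × 23.28/26.00 = 36.17 V.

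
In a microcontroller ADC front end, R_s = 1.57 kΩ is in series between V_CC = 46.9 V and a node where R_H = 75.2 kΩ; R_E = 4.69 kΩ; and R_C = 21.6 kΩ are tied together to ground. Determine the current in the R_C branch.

I ≈ 1.52 mA

Combine the parallel branches: R_p = (1/75.2 + 1/4.69 + 1/21.6)⁻¹ = 3.666 kΩ.
V_A by voltage divider: V_A = 46.9 × 3.666/(1.57 + 3.666) = 32.84 V.
Branch current I = V_A/R_C = 32.84/21.6 = 1.520 mA.
(Equivalently: I_total = 8.958 mA, then current-divider fraction G_k/ΣG = 0.1697.)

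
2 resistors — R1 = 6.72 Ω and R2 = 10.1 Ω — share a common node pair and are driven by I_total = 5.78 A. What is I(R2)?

I ≈ 2.31 A

With just two branches, the current splits inversely with resistance.
So I = 5.78 × 6.72/16.82 = 2.309 A.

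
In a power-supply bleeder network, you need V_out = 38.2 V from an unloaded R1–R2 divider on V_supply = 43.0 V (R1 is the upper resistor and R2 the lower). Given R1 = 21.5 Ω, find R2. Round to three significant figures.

R2 ≈ 171 Ω

The divider ratio is R2/(R1+R2) = 38.2/43.0 = 0.8884.
R2 = R1 · 0.8884/(1 − 0.8884) = 171.1 Ω.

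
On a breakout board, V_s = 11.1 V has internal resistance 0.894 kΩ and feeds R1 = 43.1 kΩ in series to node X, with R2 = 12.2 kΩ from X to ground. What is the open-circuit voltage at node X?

R1' = 0.894 + 43.1 = 43.99 kΩ (source resistance + R1).
Open-circuit (no load on X): V_th = V_s · R2/(R1' + R2) = 11.1 × 12.2/(43.99 + 12.2) = 2.410 V.

V_th ≈ 2.41 V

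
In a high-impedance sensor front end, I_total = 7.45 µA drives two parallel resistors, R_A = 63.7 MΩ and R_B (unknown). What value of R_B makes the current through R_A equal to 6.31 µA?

Two-branch current divider: I_A = I_total · R_B/(R_A + R_B).
With f = 0.8470, R_B = R_A · f/(1−f) = 63.7 × 5.535 = 352.6 MΩ.

R_B ≈ 353 MΩ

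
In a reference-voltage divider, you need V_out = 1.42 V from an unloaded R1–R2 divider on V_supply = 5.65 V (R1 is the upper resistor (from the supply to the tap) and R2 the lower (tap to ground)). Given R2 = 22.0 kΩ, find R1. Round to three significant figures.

R1 ≈ 65.5 kΩ

V_out/V_supply = R2/(R1+R2) = 0.2513.
R1 = R2·(1/k − 1) = 22.0 × 2.979 = 65.54 kΩ.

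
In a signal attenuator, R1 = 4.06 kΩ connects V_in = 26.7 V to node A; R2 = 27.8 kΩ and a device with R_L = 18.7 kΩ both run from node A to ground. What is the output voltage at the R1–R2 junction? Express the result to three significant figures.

R2 ‖ R_L = (27.8 × 18.7)/(27.8 + 18.7) = 11.18 kΩ.
Voltage divider with the loaded lower leg: V_out = 26.7 × 11.18/(4.06 + 11.18) = 26.7 × 0.7336 = 19.59 V.

V_out ≈ 19.6 V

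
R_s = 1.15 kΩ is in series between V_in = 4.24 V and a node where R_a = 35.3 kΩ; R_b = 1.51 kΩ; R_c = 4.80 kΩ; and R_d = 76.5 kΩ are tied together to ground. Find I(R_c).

I ≈ 0.431 mA

Parallel bank: R_p = 1/(1/35.3 + 1/1.51 + 1/4.80 + 1/76.5) = 1.097 kΩ.
V_A by voltage divider: V_A = 4.24 × 1.097/(1.15 + 1.097) = 2.070 V.
I(R_c) = V_A / R_c = 2.070/4.80 = 0.4312 mA.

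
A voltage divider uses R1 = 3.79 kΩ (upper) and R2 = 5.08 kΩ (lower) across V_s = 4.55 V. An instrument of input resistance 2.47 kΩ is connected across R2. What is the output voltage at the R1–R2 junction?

First combine the lower leg with the load: R2 ‖ R_L = 1.662 kΩ.
Voltage divider with the loaded lower leg: V_out = 4.55 × 1.662/(3.79 + 1.662) = 4.55 × 0.3048 = 1.387 V.

V_out ≈ 1.39 V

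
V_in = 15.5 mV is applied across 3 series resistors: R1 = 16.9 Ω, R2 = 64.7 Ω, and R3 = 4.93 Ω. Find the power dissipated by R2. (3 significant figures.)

P ≈ 2.08 µW

Series current I = V_in/ΣR = 15.5/86.53 = 0.1791 mA.
P = I²R = 0.03209 × 64.7 = 2.076 µW.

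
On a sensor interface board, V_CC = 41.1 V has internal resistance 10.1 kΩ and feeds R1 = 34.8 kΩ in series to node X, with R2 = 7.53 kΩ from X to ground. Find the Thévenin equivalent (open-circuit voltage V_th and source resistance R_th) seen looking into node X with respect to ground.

R1' = 10.1 + 34.8 = 44.90 kΩ (source resistance + R1).
V_th is the unloaded tap voltage: V_CC · R2/(R1'+R2) = 41.1 × 0.1436 = 5.903 V.
Zeroing V_CC shorts the top of R1' to ground, so R_th = R1' ‖ R2 = 6.449 kΩ.

V_th ≈ 5.90 V, R_th ≈ 6.45 kΩ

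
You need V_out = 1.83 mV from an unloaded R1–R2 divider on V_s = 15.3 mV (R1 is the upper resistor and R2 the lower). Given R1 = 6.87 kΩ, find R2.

The divider ratio is R2/(R1+R2) = 1.83/15.3 = 0.1196.
Rearranging, R2 = R1·k/(1−k) = 6.87 × 0.1359 = 0.9333 kΩ.

R2 ≈ 0.933 kΩ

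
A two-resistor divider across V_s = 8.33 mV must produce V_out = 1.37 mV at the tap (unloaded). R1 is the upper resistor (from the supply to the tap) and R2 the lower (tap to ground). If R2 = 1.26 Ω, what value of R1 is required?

R1 ≈ 6.40 Ω

V_out/V_s = R2/(R1+R2) = 0.1645.
R1 = R2·(1/k − 1) = 1.26 × 5.080 = 6.401 Ω.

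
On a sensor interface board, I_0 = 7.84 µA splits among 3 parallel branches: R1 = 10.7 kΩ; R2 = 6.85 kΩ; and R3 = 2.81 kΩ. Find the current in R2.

ΣG = 1/10.7 + 1/6.85 + 1/2.81 = 0.5953.
R2 takes the fraction G_k/ΣG = 0.1460/0.5953 = 0.2452, so I = 7.84 × 0.2452 = 1.923 µA.

I ≈ 1.92 µA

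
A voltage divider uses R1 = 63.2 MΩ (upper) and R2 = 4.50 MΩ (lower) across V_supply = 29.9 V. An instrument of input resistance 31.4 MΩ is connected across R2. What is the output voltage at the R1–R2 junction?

First combine the lower leg with the load: R2 ‖ R_L = 3.936 MΩ.
Now apply the divider: V_out = 29.9 × 0.05863 = 1.753 V.

V_out ≈ 1.75 V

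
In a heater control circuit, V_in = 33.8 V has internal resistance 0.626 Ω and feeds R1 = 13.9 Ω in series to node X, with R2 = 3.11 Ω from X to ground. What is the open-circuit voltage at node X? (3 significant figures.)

V_th ≈ 5.96 V

R1' = 0.626 + 13.9 = 14.53 Ω (source resistance + R1).
With X open, the divider is unloaded: V_th = 33.8 × 3.11/17.64 = 5.960 V.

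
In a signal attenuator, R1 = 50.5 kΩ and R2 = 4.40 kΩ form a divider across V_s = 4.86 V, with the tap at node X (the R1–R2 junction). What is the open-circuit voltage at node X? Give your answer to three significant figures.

Open-circuit (no load on X): V_th = V_s · R2/(R1 + R2) = 4.86 × 4.40/(50.50 + 4.40) = 0.3895 V.

V_th ≈ 0.390 V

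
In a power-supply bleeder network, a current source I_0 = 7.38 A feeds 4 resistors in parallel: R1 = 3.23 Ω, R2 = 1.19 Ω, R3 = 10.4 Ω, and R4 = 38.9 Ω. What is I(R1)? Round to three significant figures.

I ≈ 1.80 A

Total conductance ΣG = 1/3.23 + 1/1.19 + 1/10.4 + 1/38.9 = 1.272 (units of 1/Ω).
R1 takes the fraction G_k/ΣG = 0.3096/1.272 = 0.2434, so I = 7.38 × 0.2434 = 1.797 A.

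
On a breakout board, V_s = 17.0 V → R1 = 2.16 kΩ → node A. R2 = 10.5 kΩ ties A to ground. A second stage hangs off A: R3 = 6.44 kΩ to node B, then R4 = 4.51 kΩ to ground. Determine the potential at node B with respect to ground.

V_B ≈ 4.99 V

Node A sees R2 in parallel with the series input of stage 2, R3 + R4 = 10.95 kΩ.
R2 ‖ (R3+R4) = 5.360 kΩ.
V_A = 17.0 × 5.360/(2.16 + 5.360) = 12.12 V.
Stage 2 is unloaded, so V_B = V_A · R4/(R3+R4) = 12.12 × 4.51/10.95 = 4.991 V.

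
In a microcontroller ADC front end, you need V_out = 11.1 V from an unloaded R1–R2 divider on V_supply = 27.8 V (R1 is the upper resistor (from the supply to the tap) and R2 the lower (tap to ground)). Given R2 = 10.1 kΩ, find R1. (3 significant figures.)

R1 ≈ 15.2 kΩ

The divider ratio is R2/(R1+R2) = 11.1/27.8 = 0.3993.
Rearranging, R1 = R2·(1−k)/k = 10.1 × 1.505 = 15.20 kΩ.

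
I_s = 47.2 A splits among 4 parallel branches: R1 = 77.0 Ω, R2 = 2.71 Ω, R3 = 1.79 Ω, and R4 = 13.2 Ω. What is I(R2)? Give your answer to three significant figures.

Conductances: ΣG = 1/77.0 + 1/2.71 + 1/1.79 + 1/13.2 = 1.016 (1/Ω).
R2 takes the fraction G_k/ΣG = 0.3690/1.016 = 0.3630, so I = 47.2 × 0.3630 = 17.14 A.

I ≈ 17.1 A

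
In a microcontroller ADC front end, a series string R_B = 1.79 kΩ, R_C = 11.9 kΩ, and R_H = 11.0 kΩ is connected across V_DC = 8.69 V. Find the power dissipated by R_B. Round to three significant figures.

ΣR = 24.69 kΩ → I = 8.69/24.69 = 0.3520 mA.
V(R_B) = I·R = 0.6300 V; P = V·I = 0.6300 × 0.3520 = 0.2217 mW.

P ≈ 0.222 mW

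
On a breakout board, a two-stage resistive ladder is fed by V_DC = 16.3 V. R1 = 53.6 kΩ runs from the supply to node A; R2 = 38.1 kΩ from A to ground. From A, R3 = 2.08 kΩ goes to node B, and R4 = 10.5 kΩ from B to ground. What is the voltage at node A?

The second stage (R3 + R4 = 12.58 kΩ) loads node A in parallel with R2.
Effective lower resistance at A: R2 ‖ 12.58 = 9.457 kΩ.
V_A = 16.3 × 9.457/(53.6 + 9.457) = 2.445 V.

V_A ≈ 2.44 V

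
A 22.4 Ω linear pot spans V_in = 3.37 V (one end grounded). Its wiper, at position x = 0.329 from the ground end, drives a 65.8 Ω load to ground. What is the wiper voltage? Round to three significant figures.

V_out ≈ 1.03 V

Lower segment x·R_p = 7.370 Ω; upper segment (1−x)·R_p = 15.03 Ω.
R_L loads the lower segment: effective lower R = 6.627 Ω.
Then V_out = V_in · 6.627/(15.03 + 6.627) = 1.031 V.
(Unloaded: V_out = x·V_in = 1.11 V.)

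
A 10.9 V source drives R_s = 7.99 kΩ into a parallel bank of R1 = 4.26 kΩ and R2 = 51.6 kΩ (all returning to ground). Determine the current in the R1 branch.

I ≈ 0.844 mA

Parallel bank: R_p = 1/(1/4.26 + 1/51.6) = 3.935 kΩ.
Node voltage V_A = V_in · R_p/(R_s + R_p) = 10.9 × 0.3300 = 3.597 V.
Branch current I = V_A/R1 = 3.597/4.26 = 0.8443 mA.
(Equivalently: I_total = 0.9140 mA, then current-divider fraction G_k/ΣG = 0.9237.)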